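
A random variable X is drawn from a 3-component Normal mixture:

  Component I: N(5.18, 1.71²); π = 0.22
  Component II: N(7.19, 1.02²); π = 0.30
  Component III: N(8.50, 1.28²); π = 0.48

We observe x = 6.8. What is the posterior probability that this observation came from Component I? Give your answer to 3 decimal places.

0.161

By Bayes' theorem, P(k | x) = w_k f_k(x) / Σ_j w_j f_j(x).
Component likelihoods at x = 6.8:
  f_I = 0.148944
  f_II = 0.36355
  f_III = 0.129024
Prior × likelihood for each component:
  w_I·f_I = 0.22 × 0.148944 = 0.0327677
  w_II·f_II = 0.30 × 0.36355 = 0.109065
  w_III·f_III = 0.48 × 0.129024 = 0.0619315
Denominator: 0.0327677 + 0.109065 + 0.0619315 = 0.203764
P(Component I | the observation) = 0.0327677 / 0.203764 ≈ 0.161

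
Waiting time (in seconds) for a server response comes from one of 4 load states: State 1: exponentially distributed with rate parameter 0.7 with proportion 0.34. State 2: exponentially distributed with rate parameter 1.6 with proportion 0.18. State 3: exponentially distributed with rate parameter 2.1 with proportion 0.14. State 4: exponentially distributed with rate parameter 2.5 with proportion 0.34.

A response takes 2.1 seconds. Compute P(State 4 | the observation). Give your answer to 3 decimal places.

Posterior ∝ prior × likelihood, so P(k | x) ∝ P(Z=k) f_k(x); normalise over all components.
Component likelihoods at x = 2.1 seconds:
  f_1 = 0.160948
  f_2 = 0.0555764
  f_3 = 0.0255259
  f_4 = 0.0131188
Weight by the priors:
  P(Z=1)·f_1 = 0.34 × 0.160948 = 0.0547223
  P(Z=2)·f_2 = 0.18 × 0.0555764 = 0.0100038
  P(Z=3)·f_3 = 0.14 × 0.0255259 = 0.00357362
  P(Z=4)·f_4 = 0.34 × 0.0131188 = 0.00446039
Marginal: 0.0547223 + 0.0100038 + 0.00357362 + 0.00446039 = 0.07276
So the posterior for State 4 is 0.00446039 / 0.07276 ≈ 0.061.

0.061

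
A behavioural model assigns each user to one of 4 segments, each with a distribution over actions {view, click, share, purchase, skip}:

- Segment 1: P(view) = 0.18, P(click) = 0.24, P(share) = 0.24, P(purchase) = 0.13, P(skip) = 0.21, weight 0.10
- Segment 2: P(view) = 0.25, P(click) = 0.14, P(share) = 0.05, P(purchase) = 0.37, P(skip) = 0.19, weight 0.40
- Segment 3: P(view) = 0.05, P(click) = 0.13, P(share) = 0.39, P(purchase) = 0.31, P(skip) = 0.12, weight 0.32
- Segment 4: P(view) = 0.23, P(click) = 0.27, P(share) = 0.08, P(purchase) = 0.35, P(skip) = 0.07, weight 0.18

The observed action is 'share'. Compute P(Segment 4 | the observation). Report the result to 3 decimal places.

0.079

The responsibility of component k is π_k f_k(x) divided by Σ_j π_j f_j(x).
Evaluate each component's likelihood at the observed value:
  f_1 = P(share | comp) = 0.24
  f_2 = P(share | comp) = 0.05
  f_3 = P(share | comp) = 0.39
  f_4 = P(share | comp) = 0.08
Prior × likelihood for each component:
  π_1·f_1 = 0.10 × 0.24 = 0.024
  π_2·f_2 = 0.40 × 0.05 = 0.02
  π_3·f_3 = 0.32 × 0.39 = 0.1248
  π_4·f_4 = 0.18 × 0.08 = 0.0144
Evidence: 0.024 + 0.02 + 0.1248 + 0.0144 = 0.1832
Responsibility of Segment 4: 0.0144 / 0.1832 ≈ 0.079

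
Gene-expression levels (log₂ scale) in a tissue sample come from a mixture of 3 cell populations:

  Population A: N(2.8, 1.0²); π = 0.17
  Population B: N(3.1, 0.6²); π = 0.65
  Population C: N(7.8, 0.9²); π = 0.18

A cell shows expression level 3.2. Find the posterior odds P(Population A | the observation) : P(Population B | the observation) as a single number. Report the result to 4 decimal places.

0.1469

The posterior odds equal the prior odds times the likelihood ratio: (π_i/π_j)·(f_i(x)/f_j(x)).
Component likelihoods at x = 3.2:
  f_A = 0.36827
  f_B = 0.655733
  f_C = 9.41957e-07
Odds = (0.17/0.65) × (0.36827/0.655733) = 0.261538 × 0.561616 ≈ 0.1469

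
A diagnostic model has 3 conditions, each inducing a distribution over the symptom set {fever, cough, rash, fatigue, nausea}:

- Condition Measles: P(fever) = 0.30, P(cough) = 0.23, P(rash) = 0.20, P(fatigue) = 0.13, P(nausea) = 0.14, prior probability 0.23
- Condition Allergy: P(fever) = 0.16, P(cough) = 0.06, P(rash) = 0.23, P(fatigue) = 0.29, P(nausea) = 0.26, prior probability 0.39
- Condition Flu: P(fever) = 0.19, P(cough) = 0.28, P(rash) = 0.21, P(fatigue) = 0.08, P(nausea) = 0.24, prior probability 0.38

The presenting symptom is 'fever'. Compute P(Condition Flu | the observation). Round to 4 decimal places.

0.3546

The responsibility of component k is π_k f_k(x) divided by Σ_j π_j f_j(x).
Evaluate each component's likelihood at the observed value:
  L_Measles = P(fever | comp) = 0.30
  L_Allergy = P(fever | comp) = 0.16
  L_Flu = P(fever | comp) = 0.19
Prior × likelihood for each component:
  π_Measles·L_Measles = 0.23 × 0.3 = 0.069
  π_Allergy·L_Allergy = 0.39 × 0.16 = 0.0624
  π_Flu·L_Flu = 0.38 × 0.19 = 0.0722
Marginal: 0.069 + 0.0624 + 0.0722 = 0.2036
P(Condition Flu | the observation) ≈ 0.3546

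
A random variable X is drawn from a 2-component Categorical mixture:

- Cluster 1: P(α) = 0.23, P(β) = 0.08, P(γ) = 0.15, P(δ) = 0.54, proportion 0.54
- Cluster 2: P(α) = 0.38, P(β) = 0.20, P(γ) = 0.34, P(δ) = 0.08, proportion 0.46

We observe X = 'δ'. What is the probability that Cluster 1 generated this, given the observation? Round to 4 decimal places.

By Bayes' theorem, P(k | x) = π_k f_k(x) / Σ_j π_j f_j(x).
Evaluate each component's likelihood at the observed value:
  f_1 = P(δ | comp) = 0.54
  f_2 = P(δ | comp) = 0.08
Prior × likelihood for each component:
  π_1·f_1 = 0.54 × 0.54 = 0.2916
  π_2·f_2 = 0.46 × 0.08 = 0.0368
Denominator: 0.2916 + 0.0368 = 0.3284
P(Cluster 1 | the observation) = 0.2916 / 0.3284 ≈ 0.8879

0.8879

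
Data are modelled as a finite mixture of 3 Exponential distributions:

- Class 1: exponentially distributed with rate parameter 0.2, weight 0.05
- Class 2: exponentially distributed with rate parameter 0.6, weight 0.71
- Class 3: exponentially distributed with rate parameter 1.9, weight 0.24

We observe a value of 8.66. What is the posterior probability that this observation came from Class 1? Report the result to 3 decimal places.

0.429

Posterior ∝ prior × likelihood, so P(k | x) ∝ w_k f_k(x); normalise over all components.
Evaluate each component's likelihood at the observed value:
  f_1 = 0.2·e^(−0.2·8.66) = 0.2·e^(−1.7320) = 0.035386
  f_2 = 0.6·e^(−0.6·8.66) = 0.6·e^(−5.1960) = 0.0033232
  f_3 = 1.9·e^(−1.9·8.66) = 1.9·e^(−16.4540) = 1.35791e-07
Weight by the priors:
  w_1·f_1 = 0.05 × 0.035386 = 0.0017693
  w_2·f_2 = 0.71 × 0.0033232 = 0.00235948
  w_3·f_3 = 0.24 × 1.35791e-07 = 3.25899e-08
Normaliser: 0.0017693 + 0.00235948 + 3.25899e-08 = 0.00412881
Responsibility of Class 1: 0.0017693 / 0.00412881 ≈ 0.429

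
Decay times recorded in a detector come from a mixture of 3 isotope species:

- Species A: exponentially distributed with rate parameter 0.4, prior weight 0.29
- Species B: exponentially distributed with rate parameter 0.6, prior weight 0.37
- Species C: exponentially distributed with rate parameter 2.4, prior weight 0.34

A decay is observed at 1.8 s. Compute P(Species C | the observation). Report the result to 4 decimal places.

0.0760

Apply Bayes' rule: the posterior for each component is proportional to its prior times its likelihood at x.
Exponential densities:
  p_A = 0.4·e^(−0.4·1.8) = 0.4·e^(−0.7200) = 0.194701
  p_B = 0.6·e^(−0.6·1.8) = 0.6·e^(−1.0800) = 0.203757
  p_C = 2.4·e^(−2.4·1.8) = 2.4·e^(−4.3200) = 0.0319197
Prior × likelihood for each component:
  w_A·p_A = 0.29 × 0.194701 = 0.0564633
  w_B·p_B = 0.37 × 0.203757 = 0.0753902
  w_C·p_C = 0.34 × 0.0319197 = 0.0108527
Marginal: 0.0564633 + 0.0753902 + 0.0108527 = 0.142706
P(Species C | x) = 0.0108527 / 0.142706 ≈ 0.0760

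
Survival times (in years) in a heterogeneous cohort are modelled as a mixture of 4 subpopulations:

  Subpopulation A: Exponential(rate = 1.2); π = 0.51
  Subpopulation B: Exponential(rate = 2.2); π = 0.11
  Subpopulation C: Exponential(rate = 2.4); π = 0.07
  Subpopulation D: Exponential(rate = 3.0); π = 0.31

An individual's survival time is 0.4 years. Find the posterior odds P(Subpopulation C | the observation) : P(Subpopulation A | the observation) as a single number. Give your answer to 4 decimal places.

0.1699

Only the two components matter; the odds are (π_i f_i(x)) / (π_j f_j(x)).
Evaluate each component's likelihood at the observed value:
  L_A = 1.2·e^(−1.2·0.4) = 1.2·e^(−0.4800) = 0.74254
  L_B = 2.2·e^(−2.2·0.4) = 2.2·e^(−0.8800) = 0.912522
  L_C = 2.4·e^(−2.4·0.4) = 2.4·e^(−0.9600) = 0.918943
  L_D = 3.0·e^(−3.0·0.4) = 3.0·e^(−1.2000) = 0.903583
0.064326 / 0.378695 ≈ 0.1699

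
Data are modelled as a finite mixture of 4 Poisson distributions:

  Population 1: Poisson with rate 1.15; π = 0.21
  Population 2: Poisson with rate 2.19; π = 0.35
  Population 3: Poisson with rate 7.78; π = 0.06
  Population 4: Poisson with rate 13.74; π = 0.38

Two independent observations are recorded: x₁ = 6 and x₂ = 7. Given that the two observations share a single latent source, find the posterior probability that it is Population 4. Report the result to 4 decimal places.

0.0624

The responsibility of component k is π_k f_k(x) divided by Σ_j π_j f_j(x).
Since both observations come from the same component, the likelihood for component k is f_k(x₁)·f_k(x₂).
  f_1 = [0.00101722] × [0.000167115] = 1.69993e-07
  f_2 = [0.0171485] × [0.00536504] = 9.20027e-05
  f_3 = [0.128746] × [0.143092] = 0.0184225
  f_4 = [0.0100782] × [0.019782] = 0.000199366
Weight by the priors:
  π_1·f_1 = 0.21 × 1.69993e-07 = 3.56986e-08
  π_2·f_2 = 0.35 × 9.20027e-05 = 3.22009e-05
  π_3·f_3 = 0.06 × 0.0184225 = 0.00110535
  π_4·f_4 = 0.38 × 0.000199366 = 7.57593e-05
Marginal: 3.56986e-08 + 3.22009e-05 + 0.00110535 + 7.57593e-05 = 0.00121335
So the posterior for Population 4 is 7.57593e-05 / 0.00121335 ≈ 0.0624.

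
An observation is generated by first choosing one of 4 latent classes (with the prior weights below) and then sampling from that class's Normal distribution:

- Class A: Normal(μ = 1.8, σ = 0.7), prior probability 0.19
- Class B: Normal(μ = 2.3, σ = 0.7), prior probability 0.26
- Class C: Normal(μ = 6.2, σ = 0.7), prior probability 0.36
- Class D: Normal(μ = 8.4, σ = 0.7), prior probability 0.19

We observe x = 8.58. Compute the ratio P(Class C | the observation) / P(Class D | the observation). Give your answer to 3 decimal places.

0.006

Only the two components matter; the odds are (π_i f_i(x)) / (π_j f_j(x)).
Normal densities:
  f_A = (1/(0.7·√(2π)))·exp(−(8.58−1.8)²/(2·0.7²)) = 0.569918·exp(-46.90653) = 2.42418e-21
  f_B = (1/(0.7·√(2π)))·exp(−(8.58−2.3)²/(2·0.7²)) = 0.569918·exp(-40.24327) = 1.89838e-18
  f_C = (1/(0.7·√(2π)))·exp(−(8.58−6.2)²/(2·0.7²)) = 0.569918·exp(-5.78000) = 0.00176031
  f_D = (1/(0.7·√(2π)))·exp(−(8.58−8.4)²/(2·0.7²)) = 0.569918·exp(-0.03306) = 0.551383
0.000633713 / 0.104763 ≈ 0.006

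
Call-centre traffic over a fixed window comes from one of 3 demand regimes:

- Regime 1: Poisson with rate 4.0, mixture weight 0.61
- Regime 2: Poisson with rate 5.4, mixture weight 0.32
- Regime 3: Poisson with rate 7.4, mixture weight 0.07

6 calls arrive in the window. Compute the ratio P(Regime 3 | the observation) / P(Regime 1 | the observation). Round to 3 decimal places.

0.154

Since P(k|x) ∝ w_k f_k(x), the posterior odds are w_i f_i(x) / (w_j f_j(x)).
Component likelihoods at x = 6 calls:
  L_1 = e^(−4.0)·4.0^6/6! = 0.104196
  L_2 = e^(−5.4)·5.4^6/6! = 0.155539
  L_3 = e^(−7.4)·7.4^6/6! = 0.139405
0.00975836 / 0.0635593 ≈ 0.154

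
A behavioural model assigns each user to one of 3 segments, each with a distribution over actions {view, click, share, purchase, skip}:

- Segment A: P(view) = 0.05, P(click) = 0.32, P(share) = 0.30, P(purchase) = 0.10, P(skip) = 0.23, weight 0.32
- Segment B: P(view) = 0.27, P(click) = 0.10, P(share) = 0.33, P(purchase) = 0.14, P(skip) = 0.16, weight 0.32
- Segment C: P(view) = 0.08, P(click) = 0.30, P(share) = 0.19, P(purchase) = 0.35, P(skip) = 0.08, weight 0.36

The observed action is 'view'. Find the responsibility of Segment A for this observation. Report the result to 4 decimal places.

P(component k | x) = w_k·f_k(x) / marginal(x), where marginal(x) = Σ_j w_j·f_j(x).
Component likelihoods at x = 'view':
  p_A = P(view | comp) = 0.05
  p_B = P(view | comp) = 0.27
  p_C = P(view | comp) = 0.08
Unnormalised posteriors:
  w_A·p_A = 0.32 × 0.05 = 0.016
  w_B·p_B = 0.32 × 0.27 = 0.0864
  w_C·p_C = 0.36 × 0.08 = 0.0288
Marginal: 0.016 + 0.0864 + 0.0288 = 0.1312
Responsibility of Segment A: 0.016 / 0.1312 ≈ 0.1220

0.1220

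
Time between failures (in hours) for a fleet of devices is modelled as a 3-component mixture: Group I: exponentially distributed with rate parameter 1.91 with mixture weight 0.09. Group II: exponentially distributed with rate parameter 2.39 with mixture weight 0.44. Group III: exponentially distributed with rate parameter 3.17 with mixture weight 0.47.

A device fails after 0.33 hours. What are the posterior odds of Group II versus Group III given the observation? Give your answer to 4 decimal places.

Only the two components matter; the odds are (P(Z=i) f_i(x)) / (P(Z=j) f_j(x)).
Component likelihoods at x = 0.33 hours:
  L_I = 1.91·e^(−1.91·0.33) = 1.91·e^(−0.6303) = 1.01695
  L_II = 2.39·e^(−2.39·0.33) = 2.39·e^(−0.7887) = 1.0861
  L_III = 3.17·e^(−3.17·0.33) = 3.17·e^(−1.0461) = 1.11364
Odds = (0.44/0.47) × (1.0861/1.11364) = 0.93617 × 0.975273 ≈ 0.9130

0.9130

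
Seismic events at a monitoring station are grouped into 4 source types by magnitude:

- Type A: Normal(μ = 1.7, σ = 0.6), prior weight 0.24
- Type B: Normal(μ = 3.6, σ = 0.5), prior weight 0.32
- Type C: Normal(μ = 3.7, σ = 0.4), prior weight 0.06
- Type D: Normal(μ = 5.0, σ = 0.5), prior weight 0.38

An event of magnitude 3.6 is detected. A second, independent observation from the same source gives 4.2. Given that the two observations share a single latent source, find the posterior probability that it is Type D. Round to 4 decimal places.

0.0105

Posterior ∝ prior × likelihood, so P(k | x) ∝ π_k f_k(x); normalise over all components.
Since both observations come from the same component, the likelihood for component k is f_k(x₁)·f_k(x₂).
  p_A = [(1/(0.6·√(2π)))·exp(−(3.6−1.7)²/(2·0.6²)) = 0.664904·exp(-5.01389) = 0.00441829] × [0.000112938] = 4.98995e-07
  p_B = [(1/(0.5·√(2π)))·exp(−(3.6−3.6)²/(2·0.5²)) = 0.797885·exp(-0.00000) = 0.797885] × [0.388372] = 0.309876
  p_C = [(1/(0.4·√(2π)))·exp(−(3.6−3.7)²/(2·0.4²)) = 0.997356·exp(-0.03125) = 0.96667] × [0.456623] = 0.441404
  p_D = [(1/(0.5·√(2π)))·exp(−(3.6−5.0)²/(2·0.5²)) = 0.797885·exp(-3.92000) = 0.0158309] × [0.221842] = 0.00351195
Weight by the priors:
  π_A·p_A = 0.24 × 4.98995e-07 = 1.19759e-07
  π_B·p_B = 0.32 × 0.309876 = 0.0991604
  π_C·p_C = 0.06 × 0.441404 = 0.0264842
  π_D·p_D = 0.38 × 0.00351195 = 0.00133454
Denominator: 1.19759e-07 + 0.0991604 + 0.0264842 + 0.00133454 = 0.126979
P(Type D | x₁, x₂) ≈ 0.0105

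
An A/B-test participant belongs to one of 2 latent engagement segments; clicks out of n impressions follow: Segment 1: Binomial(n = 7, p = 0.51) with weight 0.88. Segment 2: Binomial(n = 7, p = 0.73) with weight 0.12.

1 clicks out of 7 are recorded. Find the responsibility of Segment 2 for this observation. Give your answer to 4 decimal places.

The responsibility of component k is π_k f_k(x) divided by Σ_j π_j f_j(x).
Component likelihoods at x = 1 clicks out of 7:
  p_1 = C(7,1)·0.51^1·0.49^6 = 7·0.51·0.0138413 = 0.0494134
  p_2 = C(7,1)·0.73^1·0.27^6 = 7·0.73·0.00038742 = 0.00197972
Weight by the priors:
  π_1·p_1 = 0.88 × 0.0494134 = 0.0434838
  π_2·p_2 = 0.12 × 0.00197972 = 0.000237566
Sum: 0.0434838 + 0.000237566 = 0.0437214
P(Segment 2 | x) = 0.000237566 / 0.0437214 ≈ 0.0054

0.0054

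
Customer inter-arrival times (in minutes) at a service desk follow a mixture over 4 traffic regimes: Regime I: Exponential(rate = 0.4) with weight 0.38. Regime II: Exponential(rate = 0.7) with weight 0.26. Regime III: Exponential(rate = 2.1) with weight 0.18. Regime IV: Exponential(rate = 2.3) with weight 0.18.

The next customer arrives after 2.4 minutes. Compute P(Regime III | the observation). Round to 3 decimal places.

Apply Bayes' rule: the posterior for each component is proportional to its prior times its likelihood at x.
Evaluate each component's likelihood at the observed value:
  p_I = 0.153157
  p_II = 0.130462
  p_III = 0.0135949
  p_IV = 0.00921345
Weight by the priors:
  w_I·p_I = 0.38 × 0.153157 = 0.0581997
  w_II·p_II = 0.26 × 0.130462 = 0.0339201
  w_III·p_III = 0.18 × 0.0135949 = 0.00244708
  w_IV·p_IV = 0.18 × 0.00921345 = 0.00165842
Evidence: 0.0581997 + 0.0339201 + 0.00244708 + 0.00165842 = 0.0962253
P(Regime III | x) ≈ 0.025

0.025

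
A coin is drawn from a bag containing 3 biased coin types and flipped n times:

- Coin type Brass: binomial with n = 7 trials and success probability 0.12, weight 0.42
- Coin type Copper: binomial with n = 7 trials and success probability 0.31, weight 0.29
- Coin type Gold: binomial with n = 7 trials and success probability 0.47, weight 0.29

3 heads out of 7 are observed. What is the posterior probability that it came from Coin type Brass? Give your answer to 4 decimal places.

By Bayes' theorem, P(k | x) = π_k f_k(x) / Σ_j π_j f_j(x).
Component likelihoods at x = 3 heads out of 7:
  L_Brass = 0.0362696
  L_Copper = 0.236347
  L_Gold = 0.286725
Unnormalised posteriors:
  π_Brass·L_Brass = 0.42 × 0.0362696 = 0.0152332
  π_Copper·L_Copper = 0.29 × 0.236347 = 0.0685405
  π_Gold·L_Gold = 0.29 × 0.286725 = 0.0831502
Marginal: 0.0152332 + 0.0685405 + 0.0831502 = 0.166924
So the posterior for Coin type Brass is 0.0152332 / 0.166924 ≈ 0.0913.

0.0913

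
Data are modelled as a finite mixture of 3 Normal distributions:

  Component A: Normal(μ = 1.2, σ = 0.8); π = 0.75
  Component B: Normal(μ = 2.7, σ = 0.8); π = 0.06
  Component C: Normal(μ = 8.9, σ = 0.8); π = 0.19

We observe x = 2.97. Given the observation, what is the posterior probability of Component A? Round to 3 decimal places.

By Bayes' theorem, P(k | x) = P(Z=k) f_k(x) / Σ_j P(Z=j) f_j(x).
Normal densities:
  f_A = 0.043137
  f_B = 0.47107
  f_C = 5.84293e-13
Unnormalised posteriors:
  P(Z=A)·f_A = 0.75 × 0.043137 = 0.0323528
  P(Z=B)·f_B = 0.06 × 0.47107 = 0.0282642
  P(Z=C)·f_C = 0.19 × 5.84293e-13 = 1.11016e-13
Denominator: 0.0323528 + 0.0282642 + 1.11016e-13 = 0.060617
P(Component A | data) ≈ 0.534

0.534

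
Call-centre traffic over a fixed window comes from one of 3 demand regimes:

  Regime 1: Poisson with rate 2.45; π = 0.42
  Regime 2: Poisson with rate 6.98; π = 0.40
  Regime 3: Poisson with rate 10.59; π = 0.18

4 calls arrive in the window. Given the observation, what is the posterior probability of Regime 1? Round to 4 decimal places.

The responsibility of component k is P(Z=k) f_k(x) divided by Σ_j P(Z=j) f_j(x).
Poisson probabilities:
  p_1 = e^(−2.45)·2.45^4/4! = 0.129548
  p_2 = e^(−6.98)·6.98^4/4! = 0.09201
  p_3 = e^(−10.59)·10.59^4/4! = 0.0131885
Prior × likelihood for each component:
  P(Z=1)·p_1 = 0.42 × 0.129548 = 0.0544103
  P(Z=2)·p_2 = 0.40 × 0.09201 = 0.036804
  P(Z=3)·p_3 = 0.18 × 0.0131885 = 0.00237392
Marginal: 0.0544103 + 0.036804 + 0.00237392 = 0.0935882
So the posterior for Regime 1 is 0.0544103 / 0.0935882 ≈ 0.5814.

0.5814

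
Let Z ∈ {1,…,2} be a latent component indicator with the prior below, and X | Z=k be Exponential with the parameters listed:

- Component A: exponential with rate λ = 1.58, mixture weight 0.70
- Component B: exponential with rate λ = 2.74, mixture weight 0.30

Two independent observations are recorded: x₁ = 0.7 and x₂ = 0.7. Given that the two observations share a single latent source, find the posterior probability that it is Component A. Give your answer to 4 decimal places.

Apply Bayes' rule: the posterior for each component is proportional to its prior times its likelihood at x.
Since both observations come from the same component, the likelihood for component k is f_k(x₁)·f_k(x₂).
  f_A = [1.58·e^(−1.58·0.7) = 1.58·e^(−1.1060) = 0.52279] × [0.52279] = 0.27331
  f_B = [2.74·e^(−2.74·0.7) = 2.74·e^(−1.9180) = 0.402507] × [0.402507] = 0.162012
Multiply by the mixture weights:
  w_A·f_A = 0.70 × 0.27331 = 0.191317
  w_B·f_B = 0.30 × 0.162012 = 0.0486036
Evidence: 0.191317 + 0.0486036 = 0.23992
Responsibility of Component A: 0.191317 / 0.23992 ≈ 0.7974

0.7974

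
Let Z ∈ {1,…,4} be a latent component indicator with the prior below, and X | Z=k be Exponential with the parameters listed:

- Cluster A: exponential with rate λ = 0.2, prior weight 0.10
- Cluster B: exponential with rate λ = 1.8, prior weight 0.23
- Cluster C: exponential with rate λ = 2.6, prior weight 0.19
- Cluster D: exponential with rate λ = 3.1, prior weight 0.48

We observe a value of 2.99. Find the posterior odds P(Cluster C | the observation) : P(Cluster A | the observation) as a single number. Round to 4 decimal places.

Only the two components matter; the odds are (π_i f_i(x)) / (π_j f_j(x)).
Component likelihoods at x = 2.99:
  f_A = 0.2·e^(−0.2·2.99) = 0.2·e^(−0.5980) = 0.109982
  f_B = 1.8·e^(−1.8·2.99) = 1.8·e^(−5.3820) = 0.00827751
  f_C = 2.6·e^(−2.6·2.99) = 2.6·e^(−7.7740) = 0.00109337
  f_D = 3.1·e^(−3.1·2.99) = 3.1·e^(−9.2690) = 0.000292339
Odds = (0.19/0.10) × (0.00109337/0.109982) = 1.9 × 0.00994137 ≈ 0.0189

0.0189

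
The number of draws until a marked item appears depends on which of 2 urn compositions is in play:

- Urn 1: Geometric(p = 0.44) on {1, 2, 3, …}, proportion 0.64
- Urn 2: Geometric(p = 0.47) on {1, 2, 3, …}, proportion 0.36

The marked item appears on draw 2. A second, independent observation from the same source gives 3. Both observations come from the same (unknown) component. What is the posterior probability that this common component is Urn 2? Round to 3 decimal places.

P(component k | x) = π_k·f_k(x) / marginal(x), where marginal(x) = Σ_j π_j·f_j(x).
Since both observations come from the same component, the likelihood for component k is f_k(x₁)·f_k(x₂).
  f_1 = [0.44·(1−0.44)^1 = 0.44·0.56 = 0.2464] × [0.137984] = 0.0339993
  f_2 = [0.47·(1−0.47)^1 = 0.47·0.53 = 0.2491] × [0.132023] = 0.0328869
Prior × likelihood for each component:
  π_1·f_1 = 0.64 × 0.0339993 = 0.0217595
  π_2·f_2 = 0.36 × 0.0328869 = 0.0118393
Normaliser: 0.0217595 + 0.0118393 = 0.0335988
Responsibility of Urn 2: 0.0118393 / 0.0335988 ≈ 0.352

0.352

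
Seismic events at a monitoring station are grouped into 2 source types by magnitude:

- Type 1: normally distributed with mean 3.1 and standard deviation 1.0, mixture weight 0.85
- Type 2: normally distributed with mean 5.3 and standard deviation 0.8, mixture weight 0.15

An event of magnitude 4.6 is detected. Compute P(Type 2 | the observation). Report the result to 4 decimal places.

0.3166

The responsibility of component k is w_k f_k(x) divided by Σ_j w_j f_j(x).
Evaluate each component's likelihood at the observed value:
  L_1 = 0.129518
  L_2 = 0.340069
Multiply by the mixture weights:
  w_1·L_1 = 0.85 × 0.129518 = 0.11009
  w_2·L_2 = 0.15 × 0.340069 = 0.0510103
Marginal: 0.11009 + 0.0510103 = 0.1611
P(Type 2 | the observation) = 0.0510103 / 0.1611 ≈ 0.3166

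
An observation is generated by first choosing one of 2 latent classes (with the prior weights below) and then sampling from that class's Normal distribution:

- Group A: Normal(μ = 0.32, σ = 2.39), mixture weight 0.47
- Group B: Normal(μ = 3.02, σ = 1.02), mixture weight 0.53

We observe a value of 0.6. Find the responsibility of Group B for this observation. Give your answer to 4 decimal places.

0.1375

P(component k | x) = w_k·f_k(x) / marginal(x), where marginal(x) = Σ_j w_j·f_j(x).
Component likelihoods at x = 0.6:
  L_A = (1/(2.39·√(2π)))·exp(−(0.6−0.32)²/(2·2.39²)) = 0.166921·exp(-0.00686) = 0.16578
  L_B = (1/(1.02·√(2π)))·exp(−(0.6−3.02)²/(2·1.02²)) = 0.391120·exp(-2.81449) = 0.0234418
Unnormalised posteriors:
  w_A·L_A = 0.47 × 0.16578 = 0.0779165
  w_B·L_B = 0.53 × 0.0234418 = 0.0124241
Marginal: 0.0779165 + 0.0124241 = 0.0903407
So the posterior for Group B is 0.0124241 / 0.0903407 ≈ 0.1375.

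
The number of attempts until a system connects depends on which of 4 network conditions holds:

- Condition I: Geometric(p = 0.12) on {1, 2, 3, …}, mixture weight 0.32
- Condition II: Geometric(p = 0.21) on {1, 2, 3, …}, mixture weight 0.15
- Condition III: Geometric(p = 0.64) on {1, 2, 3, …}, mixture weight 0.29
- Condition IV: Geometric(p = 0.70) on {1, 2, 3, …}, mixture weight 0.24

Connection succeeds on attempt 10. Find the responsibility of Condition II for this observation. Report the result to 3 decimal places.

0.237

P(component k | x) = P(Z=k)·f_k(x) / marginal(x), where marginal(x) = Σ_j P(Z=j)·f_j(x).
Component likelihoods at x = 10:
  p_I = 0.0379774
  p_II = 0.0251688
  p_III = 6.49984e-05
  p_IV = 1.37781e-05
Unnormalised posteriors:
  P(Z=I)·p_I = 0.32 × 0.0379774 = 0.0121528
  P(Z=II)·p_II = 0.15 × 0.0251688 = 0.00377533
  P(Z=III)·p_III = 0.29 × 6.49984e-05 = 1.88495e-05
  P(Z=IV)·p_IV = 0.24 × 1.37781e-05 = 3.30674e-06
Denominator: 0.0121528 + 0.00377533 + 1.88495e-05 + 3.30674e-06 = 0.0159503
P(Condition II | x) = 0.00377533 / 0.0159503 ≈ 0.237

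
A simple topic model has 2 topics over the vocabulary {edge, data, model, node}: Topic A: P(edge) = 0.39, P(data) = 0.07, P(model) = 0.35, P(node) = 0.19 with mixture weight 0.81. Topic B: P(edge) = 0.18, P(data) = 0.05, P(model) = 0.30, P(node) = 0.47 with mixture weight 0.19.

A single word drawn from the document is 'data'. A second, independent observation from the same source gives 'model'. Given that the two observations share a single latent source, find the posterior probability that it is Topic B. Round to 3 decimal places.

Apply Bayes' rule: the posterior for each component is proportional to its prior times its likelihood at x.
Since both observations come from the same component, the likelihood for component k is f_k(x₁)·f_k(x₂).
  p_A = [0.07] × [0.35] = 0.0245
  p_B = [0.05] × [0.3] = 0.015
Prior × likelihood for each component:
  π_A·p_A = 0.81 × 0.0245 = 0.019845
  π_B·p_B = 0.19 × 0.015 = 0.00285
Denominator: 0.019845 + 0.00285 = 0.022695
Responsibility of Topic B: 0.00285 / 0.022695 ≈ 0.126

0.126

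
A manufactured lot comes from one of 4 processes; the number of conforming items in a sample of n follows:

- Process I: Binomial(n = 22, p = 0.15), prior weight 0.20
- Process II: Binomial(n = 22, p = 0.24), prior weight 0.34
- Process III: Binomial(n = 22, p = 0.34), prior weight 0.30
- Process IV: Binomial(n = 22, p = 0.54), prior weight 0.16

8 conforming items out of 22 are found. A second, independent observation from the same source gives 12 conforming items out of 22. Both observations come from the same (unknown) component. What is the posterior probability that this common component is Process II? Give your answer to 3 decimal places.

Apply Bayes' rule: the posterior for each component is proportional to its prior times its likelihood at x.
Since both observations come from the same component, the likelihood for component k is f_k(x₁)·f_k(x₂).
  f_I = [C(22,8)·0.15^8·0.85^14 = 319770·2.56289e-07·0.10277 = 0.00842234] × [1.65178e-05] = 1.39118e-07
  f_II = [C(22,8)·0.24^8·0.76^14 = 319770·1.10075e-05·0.0214482 = 0.075495] × [0.00151823] = 0.000114619
  f_III = [C(22,8)·0.34^8·0.66^14 = 319770·0.000178579·0.00297588 = 0.169936] × [0.0242021] = 0.0041128
  f_IV = [C(22,8)·0.54^8·0.46^14 = 319770·0.0072302·1.89937e-05 = 0.0439134] × [0.168644] = 0.00740572
Multiply by the mixture weights:
  w_I·f_I = 0.20 × 1.39118e-07 = 2.78236e-08
  w_II·f_II = 0.34 × 0.000114619 = 3.89703e-05
  w_III·f_III = 0.30 × 0.0041128 = 0.00123384
  w_IV·f_IV = 0.16 × 0.00740572 = 0.00118492
Evidence: 2.78236e-08 + 3.89703e-05 + 0.00123384 + 0.00118492 = 0.00245775
Responsibility of Process II: 3.89703e-05 / 0.00245775 ≈ 0.016

0.016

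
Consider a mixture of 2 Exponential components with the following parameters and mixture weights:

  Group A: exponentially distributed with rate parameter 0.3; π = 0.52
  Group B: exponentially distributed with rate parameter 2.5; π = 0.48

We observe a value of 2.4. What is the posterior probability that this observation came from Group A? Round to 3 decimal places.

The responsibility of component k is π_k f_k(x) divided by Σ_j π_j f_j(x).
Exponential densities:
  f_A = 0.146026
  f_B = 0.00619688
Weight by the priors:
  π_A·f_A = 0.52 × 0.146026 = 0.0759334
  π_B·f_B = 0.48 × 0.00619688 = 0.0029745
Denominator: 0.0759334 + 0.0029745 = 0.0789079
P(Group A | 2.4) = 0.0759334 / 0.0789079 ≈ 0.962

0.962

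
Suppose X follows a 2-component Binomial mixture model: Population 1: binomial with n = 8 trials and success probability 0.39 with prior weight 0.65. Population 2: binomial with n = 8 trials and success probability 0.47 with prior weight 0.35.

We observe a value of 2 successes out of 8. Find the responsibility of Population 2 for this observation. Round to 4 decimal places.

0.2517

The responsibility of component k is w_k f_k(x) divided by Σ_j w_j f_j(x).
Binomial probabilities:
  L_1 = 0.219415
  L_2 = 0.137091
Multiply by the mixture weights:
  w_1·L_1 = 0.65 × 0.219415 = 0.14262
  w_2·L_2 = 0.35 × 0.137091 = 0.0479819
Marginal: 0.14262 + 0.0479819 = 0.190602
P(Population 2 | data) = 0.0479819 / 0.190602 ≈ 0.2517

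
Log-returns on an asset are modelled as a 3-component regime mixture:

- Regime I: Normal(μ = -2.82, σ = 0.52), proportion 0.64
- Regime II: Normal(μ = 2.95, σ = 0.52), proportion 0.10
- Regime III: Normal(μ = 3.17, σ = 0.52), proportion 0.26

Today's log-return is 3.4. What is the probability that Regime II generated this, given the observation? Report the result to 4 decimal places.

Posterior ∝ prior × likelihood, so P(k | x) ∝ P(Z=k) f_k(x); normalise over all components.
Component likelihoods at x = 3.4:
  f_I = (1/(0.52·√(2π)))·exp(−(3.4−-2.82)²/(2·0.52²)) = 0.767197·exp(-71.53920) = 6.54375e-32
  f_II = (1/(0.52·√(2π)))·exp(−(3.4−2.95)²/(2·0.52²)) = 0.767197·exp(-0.37445) = 0.527579
  f_III = (1/(0.52·√(2π)))·exp(−(3.4−3.17)²/(2·0.52²)) = 0.767197·exp(-0.09782) = 0.695705
Prior × likelihood for each component:
  P(Z=I)·f_I = 0.64 × 6.54375e-32 = 4.188e-32
  P(Z=II)·f_II = 0.10 × 0.527579 = 0.0527579
  P(Z=III)·f_III = 0.26 × 0.695705 = 0.180883
Sum: 4.188e-32 + 0.0527579 + 0.180883 = 0.233641
So the posterior for Regime II is 0.0527579 / 0.233641 ≈ 0.2258.

0.2258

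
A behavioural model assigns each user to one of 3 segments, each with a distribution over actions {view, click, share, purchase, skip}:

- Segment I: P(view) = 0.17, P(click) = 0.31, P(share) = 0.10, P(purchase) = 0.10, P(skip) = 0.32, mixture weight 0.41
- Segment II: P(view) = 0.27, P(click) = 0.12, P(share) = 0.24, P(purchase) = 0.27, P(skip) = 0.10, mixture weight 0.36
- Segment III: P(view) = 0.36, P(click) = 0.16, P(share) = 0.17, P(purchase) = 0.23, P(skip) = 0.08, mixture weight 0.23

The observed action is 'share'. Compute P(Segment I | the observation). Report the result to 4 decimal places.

Posterior ∝ prior × likelihood, so P(k | x) ∝ π_k f_k(x); normalise over all components.
Categorical probabilities:
  f_I = 0.1
  f_II = 0.24
  f_III = 0.17
Weight by the priors:
  π_I·f_I = 0.41 × 0.1 = 0.041
  π_II·f_II = 0.36 × 0.24 = 0.0864
  π_III·f_III = 0.23 × 0.17 = 0.0391
Denominator: 0.041 + 0.0864 + 0.0391 = 0.1665
Responsibility of Segment I: 0.041 / 0.1665 ≈ 0.2462

0.2462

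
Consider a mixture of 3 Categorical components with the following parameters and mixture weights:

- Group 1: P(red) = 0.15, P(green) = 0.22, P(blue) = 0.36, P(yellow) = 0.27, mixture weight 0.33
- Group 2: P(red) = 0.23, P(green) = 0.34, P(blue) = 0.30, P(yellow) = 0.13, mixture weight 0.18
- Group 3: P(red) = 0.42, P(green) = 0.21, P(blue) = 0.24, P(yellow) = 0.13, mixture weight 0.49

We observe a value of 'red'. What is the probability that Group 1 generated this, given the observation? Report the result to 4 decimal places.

0.1668

Apply Bayes' rule: the posterior for each component is proportional to its prior times its likelihood at x.
Evaluate each component's likelihood at the observed value:
  f_1 = P(red | comp) = 0.15
  f_2 = P(red | comp) = 0.23
  f_3 = P(red | comp) = 0.42
Weight by the priors:
  P(Z=1)·f_1 = 0.33 × 0.15 = 0.0495
  P(Z=2)·f_2 = 0.18 × 0.23 = 0.0414
  P(Z=3)·f_3 = 0.49 × 0.42 = 0.2058
Evidence: 0.0495 + 0.0414 + 0.2058 = 0.2967
P(Group 1 | data) ≈ 0.1668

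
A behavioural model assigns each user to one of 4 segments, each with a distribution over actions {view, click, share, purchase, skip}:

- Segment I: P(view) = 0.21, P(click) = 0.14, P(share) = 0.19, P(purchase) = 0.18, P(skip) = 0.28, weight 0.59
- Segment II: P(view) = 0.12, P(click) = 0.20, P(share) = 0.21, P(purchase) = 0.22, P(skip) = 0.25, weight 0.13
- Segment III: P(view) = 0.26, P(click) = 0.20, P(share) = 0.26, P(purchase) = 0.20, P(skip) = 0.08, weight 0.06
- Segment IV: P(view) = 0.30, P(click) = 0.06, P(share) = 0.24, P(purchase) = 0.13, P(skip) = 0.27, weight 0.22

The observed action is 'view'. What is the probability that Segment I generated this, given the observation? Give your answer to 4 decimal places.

The responsibility of component k is P(Z=k) f_k(x) divided by Σ_j P(Z=j) f_j(x).
Evaluate each component's likelihood at the observed value:
  L_I = 0.21
  L_II = 0.12
  L_III = 0.26
  L_IV = 0.3
Unnormalised posteriors:
  P(Z=I)·L_I = 0.59 × 0.21 = 0.1239
  P(Z=II)·L_II = 0.13 × 0.12 = 0.0156
  P(Z=III)·L_III = 0.06 × 0.26 = 0.0156
  P(Z=IV)·L_IV = 0.22 × 0.3 = 0.066
Normaliser: 0.1239 + 0.0156 + 0.0156 + 0.066 = 0.2211
P(Segment I | 'view') ≈ 0.5604

0.5604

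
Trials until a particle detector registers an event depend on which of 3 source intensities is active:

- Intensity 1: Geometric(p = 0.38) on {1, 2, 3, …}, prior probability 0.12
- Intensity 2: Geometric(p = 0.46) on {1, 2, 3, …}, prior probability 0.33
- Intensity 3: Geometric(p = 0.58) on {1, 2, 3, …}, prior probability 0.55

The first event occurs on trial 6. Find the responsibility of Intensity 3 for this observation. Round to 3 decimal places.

Posterior ∝ prior × likelihood, so P(k | x) ∝ π_k f_k(x); normalise over all components.
Evaluate each component's likelihood at the observed value:
  f_1 = 0.034813
  f_2 = 0.0211216
  f_3 = 0.00758009
Unnormalised posteriors:
  π_1·f_1 = 0.12 × 0.034813 = 0.00417757
  π_2·f_2 = 0.33 × 0.0211216 = 0.00697013
  π_3·f_3 = 0.55 × 0.00758009 = 0.00416905
Normaliser: 0.00417757 + 0.00697013 + 0.00416905 = 0.0153167
P(Intensity 3 | data) = 0.00416905 / 0.0153167 ≈ 0.272

0.272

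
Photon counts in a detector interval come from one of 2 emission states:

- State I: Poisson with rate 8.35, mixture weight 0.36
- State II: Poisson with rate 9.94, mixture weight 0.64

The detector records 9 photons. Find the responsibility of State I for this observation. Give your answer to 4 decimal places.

0.3649

Posterior ∝ prior × likelihood, so P(k | x) ∝ π_k f_k(x); normalise over all components.
Poisson probabilities:
  f_I = e^(−8.35)·8.35^9/9! = 0.128545
  f_II = e^(−9.94)·9.94^9/9! = 0.125842
Multiply by the mixture weights:
  π_I·f_I = 0.36 × 0.128545 = 0.0462763
  π_II·f_II = 0.64 × 0.125842 = 0.0805392
Marginal: 0.0462763 + 0.0805392 = 0.126816
So the posterior for State I is 0.0462763 / 0.126816 ≈ 0.3649.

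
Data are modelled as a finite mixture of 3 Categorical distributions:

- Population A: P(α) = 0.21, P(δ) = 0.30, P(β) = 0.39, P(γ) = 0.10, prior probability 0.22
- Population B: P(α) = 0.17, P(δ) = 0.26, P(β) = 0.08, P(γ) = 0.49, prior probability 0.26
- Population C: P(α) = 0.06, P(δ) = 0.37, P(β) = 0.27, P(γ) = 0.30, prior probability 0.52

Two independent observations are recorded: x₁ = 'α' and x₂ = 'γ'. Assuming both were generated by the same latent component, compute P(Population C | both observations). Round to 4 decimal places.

Posterior ∝ prior × likelihood, so P(k | x) ∝ π_k f_k(x); normalise over all components.
Since both observations come from the same component, the likelihood for component k is f_k(x₁)·f_k(x₂).
  L_A = [P(α | comp) = 0.21] × [0.1] = 0.021
  L_B = [P(α | comp) = 0.17] × [0.49] = 0.0833
  L_C = [P(α | comp) = 0.06] × [0.3] = 0.018
Prior × likelihood for each component:
  π_A·L_A = 0.22 × 0.021 = 0.00462
  π_B·L_B = 0.26 × 0.0833 = 0.021658
  π_C·L_C = 0.52 × 0.018 = 0.00936
Denominator: 0.00462 + 0.021658 + 0.00936 = 0.035638
So the posterior for Population C is 0.00936 / 0.035638 ≈ 0.2626.

0.2626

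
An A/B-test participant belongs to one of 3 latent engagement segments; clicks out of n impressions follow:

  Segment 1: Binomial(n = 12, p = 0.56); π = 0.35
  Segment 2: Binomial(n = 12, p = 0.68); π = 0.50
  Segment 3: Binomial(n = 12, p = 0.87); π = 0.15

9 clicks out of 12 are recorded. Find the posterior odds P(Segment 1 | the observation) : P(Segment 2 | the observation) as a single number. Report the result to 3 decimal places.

Posterior odds = (P(Z=i) f_i(x)) / (P(Z=j) f_j(x)); the normalising sum cancels.
Component likelihoods at x = 9 clicks out of 12:
  L_1 = 0.101502
  L_2 = 0.224106
  L_3 = 0.138015
Posterior odds = (P(Z=1)·L_1) / (P(Z=2)·L_2) = (0.35·0.101502) / (0.50·0.224106) = 0.0355256 / 0.112053 ≈ 0.317

0.317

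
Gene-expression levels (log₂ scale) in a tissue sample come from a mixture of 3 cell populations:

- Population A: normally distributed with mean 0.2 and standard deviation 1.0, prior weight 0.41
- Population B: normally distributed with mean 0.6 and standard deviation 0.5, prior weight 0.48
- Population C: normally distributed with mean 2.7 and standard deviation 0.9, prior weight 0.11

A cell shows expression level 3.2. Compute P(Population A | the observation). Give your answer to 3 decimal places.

Apply Bayes' rule: the posterior for each component is proportional to its prior times its likelihood at x.
Component likelihoods at x = 3.2:
  L_A = 0.00443185
  L_B = 1.07221e-06
  L_C = 0.37988
Weight by the priors:
  P(Z=A)·L_A = 0.41 × 0.00443185 = 0.00181706
  P(Z=B)·L_B = 0.48 × 1.07221e-06 = 5.14659e-07
  P(Z=C)·L_C = 0.11 × 0.37988 = 0.0417868
Sum: 0.00181706 + 5.14659e-07 + 0.0417868 = 0.0436044
Responsibility of Population A: 0.00181706 / 0.0436044 ≈ 0.042

0.042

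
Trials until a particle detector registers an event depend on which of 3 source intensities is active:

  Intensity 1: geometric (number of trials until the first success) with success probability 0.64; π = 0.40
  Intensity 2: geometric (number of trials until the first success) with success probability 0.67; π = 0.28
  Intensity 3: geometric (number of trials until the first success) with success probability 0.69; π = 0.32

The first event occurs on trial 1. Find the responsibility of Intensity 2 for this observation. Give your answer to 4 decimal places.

0.2824

Posterior ∝ prior × likelihood, so P(k | x) ∝ π_k f_k(x); normalise over all components.
Geometric probabilities:
  p_1 = 0.64·(1−0.64)^0 = 0.64·1 = 0.64
  p_2 = 0.67·(1−0.67)^0 = 0.67·1 = 0.67
  p_3 = 0.69·(1−0.69)^0 = 0.69·1 = 0.69
Unnormalised posteriors:
  π_1·p_1 = 0.40 × 0.64 = 0.256
  π_2·p_2 = 0.28 × 0.67 = 0.1876
  π_3·p_3 = 0.32 × 0.69 = 0.2208
Evidence: 0.256 + 0.1876 + 0.2208 = 0.6644
P(Intensity 2 | x) = 0.1876 / 0.6644 ≈ 0.2824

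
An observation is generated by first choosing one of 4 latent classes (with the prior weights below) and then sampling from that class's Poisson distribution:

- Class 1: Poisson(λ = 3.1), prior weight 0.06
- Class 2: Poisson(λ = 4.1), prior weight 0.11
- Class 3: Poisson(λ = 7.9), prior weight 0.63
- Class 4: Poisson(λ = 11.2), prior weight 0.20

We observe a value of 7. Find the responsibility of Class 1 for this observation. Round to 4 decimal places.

0.0135

The responsibility of component k is π_k f_k(x) divided by Σ_j π_j f_j(x).
Evaluate each component's likelihood at the observed value:
  L_1 = e^(−3.1)·3.1^7/7! = 0.0245917
  L_2 = e^(−4.1)·4.1^7/7! = 0.0640397
  L_3 = e^(−7.9)·7.9^7/7! = 0.141264
  L_4 = e^(−11.2)·11.2^7/7! = 0.0599788
Weight by the priors:
  π_1·L_1 = 0.06 × 0.0245917 = 0.0014755
  π_2·L_2 = 0.11 × 0.0640397 = 0.00704436
  π_3·L_3 = 0.63 × 0.141264 = 0.0889966
  π_4·L_4 = 0.20 × 0.0599788 = 0.0119958
Sum: 0.0014755 + 0.00704436 + 0.0889966 + 0.0119958 = 0.109512
So the posterior for Class 1 is 0.0014755 / 0.109512 ≈ 0.0135.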